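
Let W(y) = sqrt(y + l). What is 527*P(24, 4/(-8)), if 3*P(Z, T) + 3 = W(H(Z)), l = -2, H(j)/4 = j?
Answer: -527 + 527*sqrt(94)/3 ≈ 1176.2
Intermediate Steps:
H(j) = 4*j
W(y) = sqrt(-2 + y) (W(y) = sqrt(y - 2) = sqrt(-2 + y))
P(Z, T) = -1 + sqrt(-2 + 4*Z)/3
527*P(24, 4/(-8)) = 527*(-1 + sqrt(-2 + 4*24)/3) = 527*(-1 + sqrt(-2 + 96)/3) = 527*(-1 + sqrt(94)/3) = -527 + 527*sqrt(94)/3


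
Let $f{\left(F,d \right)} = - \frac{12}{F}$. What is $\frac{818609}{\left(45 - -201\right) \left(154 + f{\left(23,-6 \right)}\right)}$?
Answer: $\frac{18828007}{868380} \approx 21.682$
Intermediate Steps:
$\frac{818609}{\left(45 - -201\right) \left(154 + f{\left(23,-6 \right)}\right)} = \frac{818609}{\left(45 - -201\right) \left(154 - \frac{12}{23}\right)} = \frac{818609}{\left(45 + 201\right) \left(154 - \frac{12}{23}\right)} = \frac{818609}{246 \left(154 - \frac{12}{23}\right)} = \frac{818609}{246 \cdot \frac{3530}{23}} = \frac{818609}{\frac{868380}{23}} = 818609 \cdot \frac{23}{868380} = \frac{18828007}{868380}$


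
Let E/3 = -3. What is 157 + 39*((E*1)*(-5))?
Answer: 1912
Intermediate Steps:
E = -9 (E = 3*(-3) = -9)
157 + 39*((E*1)*(-5)) = 157 + 39*(-9*1*(-5)) = 157 + 39*(-9*(-5)) = 157 + 39*45 = 157 + 1755 = 1912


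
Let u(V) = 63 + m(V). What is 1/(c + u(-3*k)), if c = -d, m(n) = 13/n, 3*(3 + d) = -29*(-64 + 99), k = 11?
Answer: 33/13330 ≈ 0.0024756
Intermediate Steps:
d = -1024/3 (d = -3 + (-29*(-64 + 99))/3 = -3 + (-29*35)/3 = -3 + (⅓)*(-1015) = -3 - 1015/3 = -1024/3 ≈ -341.33)
u(V) = 63 + 13/V
c = 1024/3 (c = -1*(-1024/3) = 1024/3 ≈ 341.33)
1/(c + u(-3*k)) = 1/(1024/3 + (63 + 13/((-3*11)))) = 1/(1024/3 + (63 + 13/(-33))) = 1/(1024/3 + (63 + 13*(-1/33))) = 1/(1024/3 + (63 - 13/33)) = 1/(1024/3 + 2066/33) = 1/(13330/33) = 33/13330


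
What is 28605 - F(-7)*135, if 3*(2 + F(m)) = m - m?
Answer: 28875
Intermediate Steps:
F(m) = -2 (F(m) = -2 + (m - m)/3 = -2 + (⅓)*0 = -2 + 0 = -2)
28605 - F(-7)*135 = 28605 - (-2)*135 = 28605 - 1*(-270) = 28605 + 270 = 28875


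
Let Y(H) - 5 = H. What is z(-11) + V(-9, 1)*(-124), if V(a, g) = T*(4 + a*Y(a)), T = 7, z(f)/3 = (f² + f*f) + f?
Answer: -34027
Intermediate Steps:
Y(H) = 5 + H
z(f) = 3*f + 6*f² (z(f) = 3*((f² + f*f) + f) = 3*((f² + f²) + f) = 3*(2*f² + f) = 3*(f + 2*f²) = 3*f + 6*f²)
V(a, g) = 28 + 7*a*(5 + a) (V(a, g) = 7*(4 + a*(5 + a)) = 28 + 7*a*(5 + a))
z(-11) + V(-9, 1)*(-124) = 3*(-11)*(1 + 2*(-11)) + (28 + 7*(-9)*(5 - 9))*(-124) = 3*(-11)*(1 - 22) + (28 + 7*(-9)*(-4))*(-124) = 3*(-11)*(-21) + (28 + 252)*(-124) = 693 + 280*(-124) = 693 - 34720 = -34027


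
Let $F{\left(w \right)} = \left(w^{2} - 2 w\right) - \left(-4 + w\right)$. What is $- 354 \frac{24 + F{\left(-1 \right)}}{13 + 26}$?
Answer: $- \frac{3776}{13} \approx -290.46$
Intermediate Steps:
$F{\left(w \right)} = 4 + w^{2} - 3 w$
$- 354 \frac{24 + F{\left(-1 \right)}}{13 + 26} = - 354 \frac{24 + \left(4 + \left(-1\right)^{2} - -3\right)}{13 + 26} = - 354 \frac{24 + \left(4 + 1 + 3\right)}{39} = - 354 \left(24 + 8\right) \frac{1}{39} = - 354 \cdot 32 \cdot \frac{1}{39} = \left(-354\right) \frac{32}{39} = - \frac{3776}{13}$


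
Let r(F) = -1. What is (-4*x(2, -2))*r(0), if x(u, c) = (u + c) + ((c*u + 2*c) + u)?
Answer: -24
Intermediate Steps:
x(u, c) = 2*u + 3*c + c*u (x(u, c) = (c + u) + ((2*c + c*u) + u) = (c + u) + (u + 2*c + c*u) = 2*u + 3*c + c*u)
(-4*x(2, -2))*r(0) = -4*(2*2 + 3*(-2) - 2*2)*(-1) = -4*(4 - 6 - 4)*(-1) = -4*(-6)*(-1) = 24*(-1) = -24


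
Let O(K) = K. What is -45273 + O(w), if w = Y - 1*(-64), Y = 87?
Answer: -45122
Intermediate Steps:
w = 151 (w = 87 - 1*(-64) = 87 + 64 = 151)
-45273 + O(w) = -45273 + 151 = -45122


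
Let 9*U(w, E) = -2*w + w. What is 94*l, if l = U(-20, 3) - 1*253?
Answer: -212158/9 ≈ -23573.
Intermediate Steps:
U(w, E) = -w/9 (U(w, E) = (-2*w + w)/9 = (-w)/9 = -w/9)
l = -2257/9 (l = -⅑*(-20) - 1*253 = 20/9 - 253 = -2257/9 ≈ -250.78)
94*l = 94*(-2257/9) = -212158/9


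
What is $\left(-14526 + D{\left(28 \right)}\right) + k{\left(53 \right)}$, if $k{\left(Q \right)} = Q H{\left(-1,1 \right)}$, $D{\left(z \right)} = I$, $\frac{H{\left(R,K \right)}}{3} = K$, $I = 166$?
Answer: $-14201$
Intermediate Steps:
$H{\left(R,K \right)} = 3 K$
$D{\left(z \right)} = 166$
$k{\left(Q \right)} = 3 Q$ ($k{\left(Q \right)} = Q 3 \cdot 1 = Q 3 = 3 Q$)
$\left(-14526 + D{\left(28 \right)}\right) + k{\left(53 \right)} = \left(-14526 + 166\right) + 3 \cdot 53 = -14360 + 159 = -14201$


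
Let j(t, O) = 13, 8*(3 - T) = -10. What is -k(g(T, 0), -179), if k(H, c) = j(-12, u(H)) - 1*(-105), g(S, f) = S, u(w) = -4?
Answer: -118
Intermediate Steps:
T = 17/4 (T = 3 - 1/8*(-10) = 3 + 5/4 = 17/4 ≈ 4.2500)
k(H, c) = 118 (k(H, c) = 13 - 1*(-105) = 13 + 105 = 118)
-k(g(T, 0), -179) = -1*118 = -118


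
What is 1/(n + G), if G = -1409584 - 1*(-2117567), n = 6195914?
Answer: 1/6903897 ≈ 1.4485e-7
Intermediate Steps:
G = 707983 (G = -1409584 + 2117567 = 707983)
1/(n + G) = 1/(6195914 + 707983) = 1/6903897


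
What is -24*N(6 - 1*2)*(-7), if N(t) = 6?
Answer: 1008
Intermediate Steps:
-24*N(6 - 1*2)*(-7) = -24*6*(-7) = -144*(-7) = 1008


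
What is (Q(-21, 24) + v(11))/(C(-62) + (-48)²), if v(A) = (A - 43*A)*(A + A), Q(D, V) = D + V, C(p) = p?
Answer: -10161/2242 ≈ -4.5321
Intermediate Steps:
v(A) = -84*A² (v(A) = (-42*A)*(2*A) = -84*A²)
(Q(-21, 24) + v(11))/(C(-62) + (-48)²) = ((-21 + 24) - 84*11²)/(-62 + (-48)²) = (3 - 84*121)/(-62 + 2304) = (3 - 10164)/2242 = -10161*1/2242 = -10161/2242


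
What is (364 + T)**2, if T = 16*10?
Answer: 274576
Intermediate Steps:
T = 160
(364 + T)**2 = (364 + 160)**2 = 524**2 = 274576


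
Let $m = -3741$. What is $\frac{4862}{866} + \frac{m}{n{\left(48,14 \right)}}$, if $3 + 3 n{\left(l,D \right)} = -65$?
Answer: $\frac{5024867}{29444} \approx 170.66$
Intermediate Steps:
$n{\left(l,D \right)} = - \frac{68}{3}$ ($n{\left(l,D \right)} = -1 + \frac{1}{3} \left(-65\right) = -1 - \frac{65}{3} = - \frac{68}{3}$)
$\frac{4862}{866} + \frac{m}{n{\left(48,14 \right)}} = \frac{4862}{866} - \frac{3741}{- \frac{68}{3}} = 4862 \cdot \frac{1}{866} - - \frac{11223}{68} = \frac{2431}{433} + \frac{11223}{68} = \frac{5024867}{29444}$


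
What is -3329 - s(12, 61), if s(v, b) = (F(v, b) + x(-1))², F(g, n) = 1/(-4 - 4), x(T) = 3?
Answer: -213585/64 ≈ -3337.3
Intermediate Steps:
F(g, n) = -⅛ (F(g, n) = 1/(-8) = -⅛)
s(v, b) = 529/64 (s(v, b) = (-⅛ + 3)² = (23/8)² = 529/64)
-3329 - s(12, 61) = -3329 - 1*529/64 = -3329 - 529/64 = -213585/64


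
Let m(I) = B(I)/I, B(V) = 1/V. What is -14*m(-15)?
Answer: -14/225 ≈ -0.062222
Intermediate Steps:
B(V) = 1/V
m(I) = I**(-2) (m(I) = 1/(I*I) = I**(-2))
-14*m(-15) = -14/(-15)**2 = -14*1/225 = -14/225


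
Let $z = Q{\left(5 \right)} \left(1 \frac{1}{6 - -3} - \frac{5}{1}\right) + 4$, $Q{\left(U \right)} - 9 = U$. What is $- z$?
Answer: $\frac{580}{9} \approx 64.444$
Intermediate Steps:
$Q{\left(U \right)} = 9 + U$
$z = - \frac{580}{9}$ ($z = \left(9 + 5\right) \left(1 \frac{1}{6 - -3} - \frac{5}{1}\right) + 4 = 14 \left(1 \frac{1}{6 + 3} - 5\right) + 4 = 14 \left(1 \cdot \frac{1}{9} - 5\right) + 4 = 14 \left(\frac{1}{9} - 5\right) + 4 = 14 \left(- \frac{44}{9}\right) + 4 = - \frac{616}{9} + 4 = - \frac{580}{9} \approx -64.444$)
$- z = \left(-1\right) \left(- \frac{580}{9}\right) = \frac{580}{9}$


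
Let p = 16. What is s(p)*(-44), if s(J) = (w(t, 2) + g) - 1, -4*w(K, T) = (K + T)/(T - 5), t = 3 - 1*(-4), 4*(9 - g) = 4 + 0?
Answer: -341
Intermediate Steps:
g = 8 (g = 9 - (4 + 0)/4 = 9 - ¼*4 = 9 - 1 = 8)
t = 7 (t = 3 + 4 = 7)
w(K, T) = -(K + T)/(4*(-5 + T)) (w(K, T) = -(K + T)/(4*(T - 5)) = -(K + T)/(4*(-5 + T)))
s(J) = 31/4 (s(J) = ((-1*7 - 1*2)/(4*(-5 + 2)) + 8) - 1 = ((¼)*(-7 - 2)/(-3) + 8) - 1 = ((¼)*(-⅓)*(-9) + 8) - 1 = (¾ + 8) - 1 = 35/4 - 1 = 31/4)
s(p)*(-44) = (31/4)*(-44) = -341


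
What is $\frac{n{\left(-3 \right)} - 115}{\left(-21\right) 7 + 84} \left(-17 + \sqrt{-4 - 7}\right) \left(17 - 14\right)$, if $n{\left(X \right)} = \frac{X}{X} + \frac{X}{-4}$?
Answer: $- \frac{2567}{28} + \frac{151 i \sqrt{11}}{28} \approx -91.679 + 17.886 i$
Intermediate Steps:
$n{\left(X \right)} = 1 - \frac{X}{4}$ ($n{\left(X \right)} = 1 + X \left(- \frac{1}{4}\right) = 1 - \frac{X}{4}$)
$\frac{n{\left(-3 \right)} - 115}{\left(-21\right) 7 + 84} \left(-17 + \sqrt{-4 - 7}\right) \left(17 - 14\right) = \frac{\left(1 - - \frac{3}{4}\right) - 115}{\left(-21\right) 7 + 84} \left(-17 + \sqrt{-4 - 7}\right) \left(17 - 14\right) = \frac{\left(1 + \frac{3}{4}\right) - 115}{-147 + 84} \left(-17 + \sqrt{-11}\right) 3 = \frac{\frac{7}{4} - 115}{-63} \left(-17 + i \sqrt{11}\right) 3 = \left(- \frac{453}{4}\right) \left(- \frac{1}{63}\right) \left(-51 + 3 i \sqrt{11}\right) = \frac{151 \left(-51 + 3 i \sqrt{11}\right)}{84} = - \frac{2567}{28} + \frac{151 i \sqrt{11}}{28}$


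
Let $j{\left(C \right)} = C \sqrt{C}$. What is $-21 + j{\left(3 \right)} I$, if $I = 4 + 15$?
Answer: $-21 + 57 \sqrt{3} \approx 77.727$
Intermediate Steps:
$j{\left(C \right)} = C^{\frac{3}{2}}$
$I = 19$
$-21 + j{\left(3 \right)} I = -21 + 3^{\frac{3}{2}} \cdot 19 = -21 + 3 \sqrt{3} \cdot 19 = -21 + 57 \sqrt{3}$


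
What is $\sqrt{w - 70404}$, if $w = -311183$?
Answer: $41 i \sqrt{227} \approx 617.73 i$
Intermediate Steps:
$\sqrt{w - 70404} = \sqrt{-311183 - 70404} = \sqrt{-381587} = 41 i \sqrt{227}$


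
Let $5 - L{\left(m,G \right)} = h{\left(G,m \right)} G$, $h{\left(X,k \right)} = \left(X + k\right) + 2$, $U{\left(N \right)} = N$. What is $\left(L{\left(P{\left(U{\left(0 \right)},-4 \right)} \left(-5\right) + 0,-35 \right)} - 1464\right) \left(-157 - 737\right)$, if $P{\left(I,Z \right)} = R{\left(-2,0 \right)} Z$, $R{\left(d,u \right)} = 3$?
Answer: $459516$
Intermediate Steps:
$h{\left(X,k \right)} = 2 + X + k$
$P{\left(I,Z \right)} = 3 Z$
$L{\left(m,G \right)} = 5 - G \left(2 + G + m\right)$ ($L{\left(m,G \right)} = 5 - \left(2 + G + m\right) G = 5 - G \left(2 + G + m\right)$)
$\left(L{\left(P{\left(U{\left(0 \right)},-4 \right)} \left(-5\right) + 0,-35 \right)} - 1464\right) \left(-157 - 737\right) = \left(\left(5 - - 35 \left(2 - 35 + \left(3 \left(-4\right) \left(-5\right) + 0\right)\right)\right) - 1464\right) \left(-157 - 737\right) = \left(\left(5 - - 35 \left(2 - 35 + \left(\left(-12\right) \left(-5\right) + 0\right)\right)\right) - 1464\right) \left(-894\right) = \left(\left(5 - - 35 \left(2 - 35 + \left(60 + 0\right)\right)\right) - 1464\right) \left(-894\right) = \left(\left(5 - - 35 \left(2 - 35 + 60\right)\right) - 1464\right) \left(-894\right) = \left(\left(5 - \left(-35\right) 27\right) - 1464\right) \left(-894\right) = \left(\left(5 + 945\right) - 1464\right) \left(-894\right) = \left(950 - 1464\right) \left(-894\right) = \left(-514\right) \left(-894\right) = 459516$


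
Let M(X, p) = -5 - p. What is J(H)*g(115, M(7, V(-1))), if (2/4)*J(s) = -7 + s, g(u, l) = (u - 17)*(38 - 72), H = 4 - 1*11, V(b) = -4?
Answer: 93296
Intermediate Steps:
H = -7 (H = 4 - 11 = -7)
g(u, l) = 578 - 34*u (g(u, l) = (-17 + u)*(-34) = 578 - 34*u)
J(s) = -14 + 2*s (J(s) = 2*(-7 + s) = -14 + 2*s)
J(H)*g(115, M(7, V(-1))) = (-14 + 2*(-7))*(578 - 34*115) = (-14 - 14)*(578 - 3910) = -28*(-3332) = 93296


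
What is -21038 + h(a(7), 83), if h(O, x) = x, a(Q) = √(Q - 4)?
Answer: -20955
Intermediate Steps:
a(Q) = √(-4 + Q)
-21038 + h(a(7), 83) = -21038 + 83 = -20955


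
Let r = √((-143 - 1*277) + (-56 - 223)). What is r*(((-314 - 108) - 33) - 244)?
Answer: -699*I*√699 ≈ -18481.0*I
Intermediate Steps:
r = I*√699 (r = √((-143 - 277) - 279) = √(-420 - 279) = √(-699) = I*√699 ≈ 26.439*I)
r*(((-314 - 108) - 33) - 244) = (I*√699)*(((-314 - 108) - 33) - 244) = (I*√699)*((-422 - 33) - 244) = (I*√699)*(-455 - 244) = (I*√699)*(-699) = -699*I*√699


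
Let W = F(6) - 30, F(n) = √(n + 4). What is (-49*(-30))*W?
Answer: -44100 + 1470*√10 ≈ -39451.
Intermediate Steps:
F(n) = √(4 + n)
W = -30 + √10 (W = √(4 + 6) - 30 = √10 - 30 = -30 + √10 ≈ -26.838)
(-49*(-30))*W = (-49*(-30))*(-30 + √10) = 1470*(-30 + √10) = -44100 + 1470*√10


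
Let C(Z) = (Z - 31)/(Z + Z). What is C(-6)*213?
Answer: 2627/4 ≈ 656.75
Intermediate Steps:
C(Z) = (-31 + Z)/(2*Z) (C(Z) = (-31 + Z)/((2*Z)) = (-31 + Z)*(1/(2*Z)) = (-31 + Z)/(2*Z))
C(-6)*213 = ((½)*(-31 - 6)/(-6))*213 = ((½)*(-⅙)*(-37))*213 = (37/12)*213 = 2627/4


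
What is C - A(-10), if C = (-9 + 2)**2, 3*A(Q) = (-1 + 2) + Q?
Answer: 52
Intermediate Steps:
A(Q) = 1/3 + Q/3 (A(Q) = ((-1 + 2) + Q)/3 = (1 + Q)/3 = 1/3 + Q/3)
C = 49 (C = (-7)**2 = 49)
C - A(-10) = 49 - (1/3 + (1/3)*(-10)) = 49 - (1/3 - 10/3) = 49 - 1*(-3) = 49 + 3 = 52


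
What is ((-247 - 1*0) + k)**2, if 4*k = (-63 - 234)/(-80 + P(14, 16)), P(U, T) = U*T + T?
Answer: 25083274129/409600 ≈ 61238.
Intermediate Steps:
P(U, T) = T + T*U (P(U, T) = T*U + T = T + T*U)
k = -297/640 (k = ((-63 - 234)/(-80 + 16*(1 + 14)))/4 = (-297/(-80 + 16*15))/4 = (-297/(-80 + 240))/4 = (-297/160)/4 = (-297*1/160)/4 = (1/4)*(-297/160) = -297/640 ≈ -0.46406)
((-247 - 1*0) + k)**2 = ((-247 - 1*0) - 297/640)**2 = ((-247 + 0) - 297/640)**2 = (-247 - 297/640)**2 = (-158377/640)**2 = 25083274129/409600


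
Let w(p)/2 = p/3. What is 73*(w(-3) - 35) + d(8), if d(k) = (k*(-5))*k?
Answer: -3021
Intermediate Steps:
w(p) = 2*p/3 (w(p) = 2*(p/3) = 2*p/3)
d(k) = -5*k**2 (d(k) = (-5*k)*k = -5*k**2)
73*(w(-3) - 35) + d(8) = 73*((2/3)*(-3) - 35) - 5*8**2 = 73*(-2 - 35) - 5*64 = 73*(-37) - 320 = -2701 - 320 = -3021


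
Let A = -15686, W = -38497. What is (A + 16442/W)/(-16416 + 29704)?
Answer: -75485048/63943517 ≈ -1.1805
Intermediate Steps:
(A + 16442/W)/(-16416 + 29704) = (-15686 + 16442/(-38497))/(-16416 + 29704) = (-15686 + 16442*(-1/38497))/13288 = (-15686 - 16442/38497)*(1/13288) = -603880384/38497*1/13288 = -75485048/63943517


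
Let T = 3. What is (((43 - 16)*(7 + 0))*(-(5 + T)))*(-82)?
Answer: 123984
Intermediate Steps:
(((43 - 16)*(7 + 0))*(-(5 + T)))*(-82) = (((43 - 16)*(7 + 0))*(-(5 + 3)))*(-82) = ((27*7)*(-1*8))*(-82) = (189*(-8))*(-82) = -1512*(-82) = 123984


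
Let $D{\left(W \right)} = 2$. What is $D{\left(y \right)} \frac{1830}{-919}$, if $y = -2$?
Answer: $- \frac{3660}{919} \approx -3.9826$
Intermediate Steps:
$D{\left(y \right)} \frac{1830}{-919} = 2 \frac{1830}{-919} = 2 \cdot 1830 \left(- \frac{1}{919}\right) = 2 \left(- \frac{1830}{919}\right) = - \frac{3660}{919}$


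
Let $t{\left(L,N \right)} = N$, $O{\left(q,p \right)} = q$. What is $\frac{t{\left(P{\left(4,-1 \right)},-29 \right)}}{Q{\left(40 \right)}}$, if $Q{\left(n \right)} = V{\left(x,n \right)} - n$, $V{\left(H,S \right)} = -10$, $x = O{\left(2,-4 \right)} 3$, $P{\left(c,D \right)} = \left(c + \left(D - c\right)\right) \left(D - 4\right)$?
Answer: $\frac{29}{50} \approx 0.58$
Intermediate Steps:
$P{\left(c,D \right)} = D \left(-4 + D\right)$
$x = 6$ ($x = 2 \cdot 3 = 6$)
$Q{\left(n \right)} = -10 - n$
$\frac{t{\left(P{\left(4,-1 \right)},-29 \right)}}{Q{\left(40 \right)}} = - \frac{29}{-10 - 40} = - \frac{29}{-50} = \left(-29\right) \left(- \frac{1}{50}\right) = \frac{29}{50}$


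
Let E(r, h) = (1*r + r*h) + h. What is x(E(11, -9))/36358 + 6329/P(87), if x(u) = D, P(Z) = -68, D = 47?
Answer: -115053293/1236172 ≈ -93.072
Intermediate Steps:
E(r, h) = h + r + h*r (E(r, h) = (r + h*r) + h = h + r + h*r)
x(u) = 47
x(E(11, -9))/36358 + 6329/P(87) = 47/36358 + 6329/(-68) = 47*(1/36358) + 6329*(-1/68) = 47/36358 - 6329/68 = -115053293/1236172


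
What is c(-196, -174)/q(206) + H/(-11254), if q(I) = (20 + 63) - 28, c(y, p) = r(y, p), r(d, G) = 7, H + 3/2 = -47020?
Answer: 5329921/1237940 ≈ 4.3055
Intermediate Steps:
H = -94043/2 (H = -3/2 - 47020 = -94043/2 ≈ -47022.)
c(y, p) = 7
q(I) = 55 (q(I) = 83 - 28 = 55)
c(-196, -174)/q(206) + H/(-11254) = 7/55 - 94043/2/(-11254) = 7*(1/55) - 94043/2*(-1/11254) = 7/55 + 94043/22508 = 5329921/1237940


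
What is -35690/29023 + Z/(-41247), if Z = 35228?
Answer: -2494527674/1197111681 ≈ -2.0838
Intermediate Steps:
-35690/29023 + Z/(-41247) = -35690/29023 + 35228/(-41247) = -35690*1/29023 + 35228*(-1/41247) = -35690/29023 - 35228/41247 = -2494527674/1197111681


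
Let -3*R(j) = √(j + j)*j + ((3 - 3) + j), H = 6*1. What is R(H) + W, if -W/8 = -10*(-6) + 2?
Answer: -498 - 4*√3 ≈ -504.93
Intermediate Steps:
H = 6
R(j) = -j/3 - √2*j^(3/2)/3 (R(j) = -(√(j + j)*j + ((3 - 3) + j))/3 = -(√(2*j)*j + (0 + j))/3 = -((√2*√j)*j + j)/3 = -(√2*j^(3/2) + j)/3 = -(j + √2*j^(3/2))/3 = -j/3 - √2*j^(3/2)/3)
W = -496 (W = -8*(-10*(-6) + 2) = -8*(60 + 2) = -8*62 = -496)
R(H) + W = (-⅓*6 - √2*6^(3/2)/3) - 496 = (-2 - √2*6*√6/3) - 496 = (-2 - 4*√3) - 496 = -498 - 4*√3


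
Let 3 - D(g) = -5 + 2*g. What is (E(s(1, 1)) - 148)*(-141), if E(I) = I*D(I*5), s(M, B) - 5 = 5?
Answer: 150588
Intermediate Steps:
s(M, B) = 10 (s(M, B) = 5 + 5 = 10)
D(g) = 8 - 2*g (D(g) = 3 - (-5 + 2*g) = 3 + (5 - 2*g) = 8 - 2*g)
E(I) = I*(8 - 10*I) (E(I) = I*(8 - 2*I*5) = I*(8 - 10*I))
(E(s(1, 1)) - 148)*(-141) = (2*10*(4 - 5*10) - 148)*(-141) = (2*10*(4 - 50) - 148)*(-141) = (2*10*(-46) - 148)*(-141) = (-920 - 148)*(-141) = -1068*(-141) = 150588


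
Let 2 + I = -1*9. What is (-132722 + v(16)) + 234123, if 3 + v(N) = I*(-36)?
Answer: 101794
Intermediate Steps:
I = -11 (I = -2 - 1*9 = -2 - 9 = -11)
v(N) = 393 (v(N) = -3 - 11*(-36) = -3 + 396 = 393)
(-132722 + v(16)) + 234123 = (-132722 + 393) + 234123 = -132329 + 234123 = 101794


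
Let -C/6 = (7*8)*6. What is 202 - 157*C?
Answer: 316714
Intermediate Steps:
C = -2016 (C = -6*7*8*6 = -336*6 = -6*336 = -2016)
202 - 157*C = 202 - 157*(-2016) = 202 + 316512 = 316714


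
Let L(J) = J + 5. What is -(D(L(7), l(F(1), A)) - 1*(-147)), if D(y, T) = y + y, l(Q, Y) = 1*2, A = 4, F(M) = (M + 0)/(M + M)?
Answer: -171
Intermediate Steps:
F(M) = 1/2 (F(M) = M/((2*M)) = M*(1/(2*M)) = 1/2)
l(Q, Y) = 2
L(J) = 5 + J
D(y, T) = 2*y
-(D(L(7), l(F(1), A)) - 1*(-147)) = -(2*(5 + 7) - 1*(-147)) = -(2*12 + 147) = -(24 + 147) = -1*171 = -171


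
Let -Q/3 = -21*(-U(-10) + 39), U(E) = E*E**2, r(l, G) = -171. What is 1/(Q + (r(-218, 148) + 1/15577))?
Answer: 15577/1016960023 ≈ 1.5317e-5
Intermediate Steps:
U(E) = E**3
Q = 65457 (Q = -(-63)*(-1*(-10)**3 + 39) = -(-63)*(-1*(-1000) + 39) = -(-63)*(1000 + 39) = -(-63)*1039 = -3*(-21819) = 65457)
1/(Q + (r(-218, 148) + 1/15577)) = 1/(65457 + (-171 + 1/15577)) = 1/(65457 - 2663666/15577) = 1/(1016960023/15577) = 15577/1016960023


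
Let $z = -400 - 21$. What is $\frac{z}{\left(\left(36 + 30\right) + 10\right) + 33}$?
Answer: $- \frac{421}{109} \approx -3.8624$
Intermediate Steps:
$z = -421$ ($z = -400 + \left(-242 + 221\right) = -400 - 21 = -421$)
$\frac{z}{\left(\left(36 + 30\right) + 10\right) + 33} = \frac{1}{\left(\left(36 + 30\right) + 10\right) + 33} \left(-421\right) = \frac{1}{\left(66 + 10\right) + 33} \left(-421\right) = \frac{1}{76 + 33} \left(-421\right) = \frac{1}{109} \left(-421\right) = - \frac{421}{109}$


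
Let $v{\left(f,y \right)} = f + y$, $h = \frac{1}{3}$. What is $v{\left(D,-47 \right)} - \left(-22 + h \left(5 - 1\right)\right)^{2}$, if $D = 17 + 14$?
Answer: $- \frac{3988}{9} \approx -443.11$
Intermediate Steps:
$D = 31$
$h = \frac{1}{3} \approx 0.33333$
$v{\left(D,-47 \right)} - \left(-22 + h \left(5 - 1\right)\right)^{2} = \left(31 - 47\right) - \left(-22 + \frac{5 - 1}{3}\right)^{2} = -16 - \left(-22 + \frac{1}{3} \cdot 4\right)^{2} = -16 - \left(-22 + \frac{4}{3}\right)^{2} = -16 - \left(- \frac{62}{3}\right)^{2} = -16 - \frac{3844}{9} = - \frac{3988}{9}$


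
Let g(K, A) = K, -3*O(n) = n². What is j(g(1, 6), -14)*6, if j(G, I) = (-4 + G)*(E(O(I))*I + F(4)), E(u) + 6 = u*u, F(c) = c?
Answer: 1074064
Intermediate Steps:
O(n) = -n²/3
E(u) = -6 + u² (E(u) = -6 + u*u = -6 + u²)
j(G, I) = (-4 + G)*(4 + I*(-6 + I⁴/9)) (j(G, I) = (-4 + G)*((-6 + (-I²/3)²)*I + 4) = (-4 + G)*((-6 + I⁴/9)*I + 4) = (-4 + G)*(I*(-6 + I⁴/9) + 4) = (-4 + G)*(4 + I*(-6 + I⁴/9)))
j(g(1, 6), -14)*6 = (-16 + 4*1 - 4/9*(-14)*(-54 + (-14)⁴) + (⅑)*1*(-14)*(-54 + (-14)⁴))*6 = (-16 + 4 - 4/9*(-14)*(-54 + 38416) + (⅑)*1*(-14)*(-54 + 38416))*6 = (-16 + 4 - 4/9*(-14)*38362 + (⅑)*1*(-14)*38362)*6 = (-16 + 4 + 2148272/9 - 537068/9)*6 = (537032/3)*6 = 1074064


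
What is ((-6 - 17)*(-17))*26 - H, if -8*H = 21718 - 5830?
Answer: 12152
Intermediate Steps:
H = -1986 (H = -(21718 - 5830)/8 = -1/8*15888 = -1986)
((-6 - 17)*(-17))*26 - H = ((-6 - 17)*(-17))*26 - 1*(-1986) = -23*(-17)*26 + 1986 = 391*26 + 1986 = 10166 + 1986 = 12152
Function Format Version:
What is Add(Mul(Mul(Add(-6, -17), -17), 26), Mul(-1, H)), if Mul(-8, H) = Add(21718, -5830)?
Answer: 12152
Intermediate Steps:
H = -1986 (H = Mul(Rational(-1, 8), Add(21718, -5830)) = Mul(Rational(-1, 8), 15888) = -1986)
Add(Mul(Mul(Add(-6, -17), -17), 26), Mul(-1, H)) = Add(Mul(Mul(Add(-6, -17), -17), 26), Mul(-1, -1986)) = Add(Mul(Mul(-23, -17), 26), 1986) = Add(Mul(391, 26), 1986) = Add(10166, 1986) = 12152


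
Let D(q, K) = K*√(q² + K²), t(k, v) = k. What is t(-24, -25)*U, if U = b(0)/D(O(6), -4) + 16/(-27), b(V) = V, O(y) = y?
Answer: 128/9 ≈ 14.222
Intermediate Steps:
D(q, K) = K*√(K² + q²)
U = -16/27 (U = 0/((-4*√((-4)² + 6²))) + 16/(-27) = 0/((-4*√(16 + 36))) + 16*(-1/27) = 0/((-8*√13)) - 16/27 = 0*(-√13/104) - 16/27 = 0 - 16/27 = -16/27 ≈ -0.59259)
t(-24, -25)*U = -24*(-16/27) = 128/9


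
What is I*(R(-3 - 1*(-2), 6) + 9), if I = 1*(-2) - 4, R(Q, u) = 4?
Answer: -78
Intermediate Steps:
I = -6 (I = -2 - 4 = -6)
I*(R(-3 - 1*(-2), 6) + 9) = -6*(4 + 9) = -6*13 = -78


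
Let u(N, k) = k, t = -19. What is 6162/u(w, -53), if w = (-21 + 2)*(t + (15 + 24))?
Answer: -6162/53 ≈ -116.26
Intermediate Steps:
w = -380 (w = (-21 + 2)*(-19 + (15 + 24)) = -19*(-19 + 39) = -19*20 = -380)
6162/u(w, -53) = 6162/(-53) = 6162*(-1/53) = -6162/53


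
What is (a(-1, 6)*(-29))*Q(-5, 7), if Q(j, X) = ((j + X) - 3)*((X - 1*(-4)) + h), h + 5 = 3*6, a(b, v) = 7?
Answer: 4872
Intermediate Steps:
h = 13 (h = -5 + 3*6 = -5 + 18 = 13)
Q(j, X) = (17 + X)*(-3 + X + j) (Q(j, X) = ((j + X) - 3)*((X - 1*(-4)) + 13) = ((X + j) - 3)*((X + 4) + 13) = (-3 + X + j)*((4 + X) + 13) = (-3 + X + j)*(17 + X) = (17 + X)*(-3 + X + j))
(a(-1, 6)*(-29))*Q(-5, 7) = (7*(-29))*(-51 + 7² + 14*7 + 17*(-5) + 7*(-5)) = -203*(-51 + 49 + 98 - 85 - 35) = -203*(-24) = 4872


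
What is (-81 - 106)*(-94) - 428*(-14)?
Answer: 23570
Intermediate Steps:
(-81 - 106)*(-94) - 428*(-14) = -187*(-94) + 5992 = 17578 + 5992 = 23570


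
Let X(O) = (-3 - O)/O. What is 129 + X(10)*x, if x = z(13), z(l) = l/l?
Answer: 1277/10 ≈ 127.70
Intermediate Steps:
z(l) = 1
X(O) = (-3 - O)/O
x = 1
129 + X(10)*x = 129 + ((-3 - 1*10)/10)*1 = 129 + ((-3 - 10)/10)*1 = 129 + ((⅒)*(-13))*1 = 129 - 13/10*1 = 129 - 13/10 = 1277/10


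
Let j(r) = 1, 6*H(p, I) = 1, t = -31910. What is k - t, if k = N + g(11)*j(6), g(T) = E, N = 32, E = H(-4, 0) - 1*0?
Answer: 191653/6 ≈ 31942.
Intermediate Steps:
H(p, I) = ⅙ (H(p, I) = (⅙)*1 = ⅙)
E = ⅙ (E = ⅙ - 1*0 = ⅙ + 0 = ⅙ ≈ 0.16667)
g(T) = ⅙
k = 193/6 (k = 32 + (⅙)*1 = 32 + ⅙ = 193/6 ≈ 32.167)
k - t = 193/6 - 1*(-31910) = 193/6 + 31910 = 191653/6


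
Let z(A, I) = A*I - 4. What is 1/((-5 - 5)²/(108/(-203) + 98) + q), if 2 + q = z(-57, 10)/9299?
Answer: -91995007/95283746 ≈ -0.96548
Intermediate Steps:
z(A, I) = -4 + A*I
q = -19172/9299 (q = -2 + (-4 - 57*10)/9299 = -2 + (-4 - 570)*(1/9299) = -2 - 574*1/9299 = -2 - 574/9299 = -19172/9299 ≈ -2.0617)
1/((-5 - 5)²/(108/(-203) + 98) + q) = 1/((-5 - 5)²/(108/(-203) + 98) - 19172/9299) = 1/((-10)²/(108*(-1/203) + 98) - 19172/9299) = 1/(100/(-108/203 + 98) - 19172/9299) = 1/(100/(19786/203) - 19172/9299) = 1/((203/19786)*100 - 19172/9299) = 1/(10150/9893 - 19172/9299) = 1/(-95283746/91995007) = -91995007/95283746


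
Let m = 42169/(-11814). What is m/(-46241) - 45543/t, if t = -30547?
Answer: 205628322925/137913690018 ≈ 1.4910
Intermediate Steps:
m = -42169/11814 (m = 42169*(-1/11814) = -42169/11814 ≈ -3.5694)
m/(-46241) - 45543/t = -42169/11814/(-46241) - 45543/(-30547) = -42169/11814*(-1/46241) - 45543*(-1/30547) = 42169/546291174 + 45543/30547 = 205628322925/137913690018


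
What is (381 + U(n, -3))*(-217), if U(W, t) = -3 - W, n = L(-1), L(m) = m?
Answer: -82243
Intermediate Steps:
n = -1
(381 + U(n, -3))*(-217) = (381 + (-3 - 1*(-1)))*(-217) = (381 + (-3 + 1))*(-217) = (381 - 2)*(-217) = 379*(-217) = -82243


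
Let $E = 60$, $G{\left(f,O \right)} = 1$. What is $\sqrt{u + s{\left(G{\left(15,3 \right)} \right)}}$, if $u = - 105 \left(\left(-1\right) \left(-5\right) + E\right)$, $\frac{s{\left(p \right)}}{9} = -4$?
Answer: $i \sqrt{6861} \approx 82.831 i$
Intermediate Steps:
$s{\left(p \right)} = -36$ ($s{\left(p \right)} = 9 \left(-4\right) = -36$)
$u = -6825$ ($u = - 105 \left(\left(-1\right) \left(-5\right) + 60\right) = - 105 \left(5 + 60\right) = \left(-105\right) 65 = -6825$)
$\sqrt{u + s{\left(G{\left(15,3 \right)} \right)}} = \sqrt{-6825 - 36} = \sqrt{-6861} = i \sqrt{6861}$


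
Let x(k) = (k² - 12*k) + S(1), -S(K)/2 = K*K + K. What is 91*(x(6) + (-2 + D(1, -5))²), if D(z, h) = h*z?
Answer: 819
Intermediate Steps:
S(K) = -2*K - 2*K² (S(K) = -2*(K*K + K) = -2*(K² + K) = -2*(K + K²) = -2*K - 2*K²)
x(k) = -4 + k² - 12*k (x(k) = (k² - 12*k) - 2*1*(1 + 1) = (k² - 12*k) - 2*1*2 = (k² - 12*k) - 4 = -4 + k² - 12*k)
91*(x(6) + (-2 + D(1, -5))²) = 91*((-4 + 6² - 12*6) + (-2 - 5*1)²) = 91*((-4 + 36 - 72) + (-2 - 5)²) = 91*(-40 + (-7)²) = 91*(-40 + 49) = 91*9 = 819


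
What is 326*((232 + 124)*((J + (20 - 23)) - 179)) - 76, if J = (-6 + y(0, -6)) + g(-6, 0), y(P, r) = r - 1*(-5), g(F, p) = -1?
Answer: -22050716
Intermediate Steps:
y(P, r) = 5 + r (y(P, r) = r + 5 = 5 + r)
J = -8 (J = (-6 + (5 - 6)) - 1 = (-6 - 1) - 1 = -7 - 1 = -8)
326*((232 + 124)*((J + (20 - 23)) - 179)) - 76 = 326*((232 + 124)*((-8 + (20 - 23)) - 179)) - 76 = 326*(356*((-8 - 3) - 179)) - 76 = 326*(356*(-11 - 179)) - 76 = 326*(356*(-190)) - 76 = 326*(-67640) - 76 = -22050640 - 76 = -22050716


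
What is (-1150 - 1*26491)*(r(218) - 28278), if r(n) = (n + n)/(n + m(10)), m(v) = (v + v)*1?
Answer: 93008205824/119 ≈ 7.8158e+8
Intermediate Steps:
m(v) = 2*v (m(v) = (2*v)*1 = 2*v)
r(n) = 2*n/(20 + n) (r(n) = (n + n)/(n + 2*10) = (2*n)/(n + 20) = (2*n)/(20 + n) = 2*n/(20 + n))
(-1150 - 1*26491)*(r(218) - 28278) = (-1150 - 1*26491)*(2*218/(20 + 218) - 28278) = (-1150 - 26491)*(2*218/238 - 28278) = -27641*(2*218*(1/238) - 28278) = -27641*(218/119 - 28278) = -27641*(-3364864/119) = 93008205824/119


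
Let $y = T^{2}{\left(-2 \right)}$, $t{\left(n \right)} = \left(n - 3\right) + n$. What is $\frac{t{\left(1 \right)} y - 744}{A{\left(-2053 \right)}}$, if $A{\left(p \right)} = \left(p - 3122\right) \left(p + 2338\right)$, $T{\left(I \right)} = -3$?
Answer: $\frac{251}{491625} \approx 0.00051055$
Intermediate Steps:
$t{\left(n \right)} = -3 + 2 n$ ($t{\left(n \right)} = \left(-3 + n\right) + n = -3 + 2 n$)
$y = 9$ ($y = \left(-3\right)^{2} = 9$)
$A{\left(p \right)} = \left(-3122 + p\right) \left(2338 + p\right)$
$\frac{t{\left(1 \right)} y - 744}{A{\left(-2053 \right)}} = \frac{\left(-3 + 2 \cdot 1\right) 9 - 744}{-7299236 + \left(-2053\right)^{2} - -1609552} = \frac{\left(-3 + 2\right) 9 - 744}{-7299236 + 4214809 + 1609552} = \frac{\left(-1\right) 9 - 744}{-1474875} = \left(-9 - 744\right) \left(- \frac{1}{1474875}\right) = \left(-753\right) \left(- \frac{1}{1474875}\right) = \frac{251}{491625}$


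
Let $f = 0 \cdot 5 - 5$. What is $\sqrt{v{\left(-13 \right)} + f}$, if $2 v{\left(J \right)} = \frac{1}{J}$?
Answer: $\frac{i \sqrt{3406}}{26} \approx 2.2447 i$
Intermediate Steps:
$f = -5$ ($f = 0 - 5 = -5$)
$v{\left(J \right)} = \frac{1}{2 J}$
$\sqrt{v{\left(-13 \right)} + f} = \sqrt{\frac{1}{2 \left(-13\right)} - 5} = \sqrt{\frac{1}{2} \left(- \frac{1}{13}\right) - 5} = \sqrt{- \frac{1}{26} - 5} = \sqrt{- \frac{131}{26}} = \frac{i \sqrt{3406}}{26}$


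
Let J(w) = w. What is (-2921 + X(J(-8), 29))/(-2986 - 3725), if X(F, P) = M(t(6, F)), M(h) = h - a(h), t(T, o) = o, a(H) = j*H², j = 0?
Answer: 2929/6711 ≈ 0.43645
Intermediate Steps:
a(H) = 0 (a(H) = 0*H² = 0)
M(h) = h (M(h) = h - 1*0 = h + 0 = h)
X(F, P) = F
(-2921 + X(J(-8), 29))/(-2986 - 3725) = (-2921 - 8)/(-2986 - 3725) = -2929/(-6711) = -2929*(-1/6711) = 2929/6711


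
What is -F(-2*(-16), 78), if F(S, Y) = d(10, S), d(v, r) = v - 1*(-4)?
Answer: -14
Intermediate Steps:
d(v, r) = 4 + v (d(v, r) = v + 4 = 4 + v)
F(S, Y) = 14 (F(S, Y) = 4 + 10 = 14)
-F(-2*(-16), 78) = -1*14 = -14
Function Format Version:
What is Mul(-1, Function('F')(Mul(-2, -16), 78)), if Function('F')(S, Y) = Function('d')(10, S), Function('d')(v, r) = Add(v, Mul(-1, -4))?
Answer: -14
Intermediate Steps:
Function('d')(v, r) = Add(4, v) (Function('d')(v, r) = Add(v, 4) = Add(4, v))
Function('F')(S, Y) = 14 (Function('F')(S, Y) = Add(4, 10) = 14)
Mul(-1, Function('F')(Mul(-2, -16), 78)) = Mul(-1, 14) = -14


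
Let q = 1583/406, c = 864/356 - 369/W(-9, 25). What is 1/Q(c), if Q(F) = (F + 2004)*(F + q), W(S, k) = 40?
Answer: -2572740800/14895979637457 ≈ -0.00017271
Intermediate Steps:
c = -24201/3560 (c = 864/356 - 369/40 = 864*(1/356) - 369*1/40 = 216/89 - 369/40 = -24201/3560 ≈ -6.7980)
q = 1583/406 (q = 1583*(1/406) = 1583/406 ≈ 3.8990)
Q(F) = (2004 + F)*(1583/406 + F) (Q(F) = (F + 2004)*(F + 1583/406) = (2004 + F)*(1583/406 + F))
1/Q(c) = 1/(1586166/203 + (-24201/3560)² + (815207/406)*(-24201/3560)) = 1/(1586166/203 + 585688401/12673600 - 19728824607/1445360) = 1/(-14895979637457/2572740800) = -2572740800/14895979637457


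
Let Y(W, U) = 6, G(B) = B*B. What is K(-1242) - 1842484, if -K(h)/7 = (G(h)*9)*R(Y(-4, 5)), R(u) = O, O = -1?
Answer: 95339048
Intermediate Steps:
G(B) = B**2
R(u) = -1
K(h) = 63*h**2 (K(h) = -7*h**2*9*(-1) = -7*9*h**2*(-1) = -(-63)*h**2 = 63*h**2)
K(-1242) - 1842484 = 63*(-1242)**2 - 1842484 = 63*1542564 - 1842484 = 97181532 - 1842484 = 95339048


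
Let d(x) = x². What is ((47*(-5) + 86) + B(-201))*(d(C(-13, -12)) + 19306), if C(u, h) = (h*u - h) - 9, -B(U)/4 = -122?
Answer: 15114993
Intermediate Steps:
B(U) = 488 (B(U) = -4*(-122) = 488)
C(u, h) = -9 - h + h*u (C(u, h) = (-h + h*u) - 9 = -9 - h + h*u)
((47*(-5) + 86) + B(-201))*(d(C(-13, -12)) + 19306) = ((47*(-5) + 86) + 488)*((-9 - 1*(-12) - 12*(-13))² + 19306) = ((-235 + 86) + 488)*((-9 + 12 + 156)² + 19306) = (-149 + 488)*(159² + 19306) = 339*(25281 + 19306) = 339*44587 = 15114993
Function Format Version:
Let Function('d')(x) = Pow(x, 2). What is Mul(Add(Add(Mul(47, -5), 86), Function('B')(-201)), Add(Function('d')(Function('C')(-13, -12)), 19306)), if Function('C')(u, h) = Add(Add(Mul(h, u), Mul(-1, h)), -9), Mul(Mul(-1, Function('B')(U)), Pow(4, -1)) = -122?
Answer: 15114993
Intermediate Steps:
Function('B')(U) = 488 (Function('B')(U) = Mul(-4, -122) = 488)
Function('C')(u, h) = Add(-9, Mul(-1, h), Mul(h, u)) (Function('C')(u, h) = Add(Add(Mul(-1, h), Mul(h, u)), -9) = Add(-9, Mul(-1, h), Mul(h, u)))
Mul(Add(Add(Mul(47, -5), 86), Function('B')(-201)), Add(Function('d')(Function('C')(-13, -12)), 19306)) = Mul(Add(Add(Mul(47, -5), 86), 488), Add(Pow(Add(-9, Mul(-1, -12), Mul(-12, -13)), 2), 19306)) = Mul(Add(Add(-235, 86), 488), Add(Pow(Add(-9, 12, 156), 2), 19306)) = Mul(Add(-149, 488), Add(Pow(159, 2), 19306)) = Mul(339, Add(25281, 19306)) = Mul(339, 44587) = 15114993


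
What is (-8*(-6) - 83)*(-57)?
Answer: 1995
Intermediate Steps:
(-8*(-6) - 83)*(-57) = (48 - 83)*(-57) = -35*(-57) = 1995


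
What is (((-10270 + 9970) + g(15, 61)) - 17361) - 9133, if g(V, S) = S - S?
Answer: -26794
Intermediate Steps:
g(V, S) = 0
(((-10270 + 9970) + g(15, 61)) - 17361) - 9133 = (((-10270 + 9970) + 0) - 17361) - 9133 = ((-300 + 0) - 17361) - 9133 = (-300 - 17361) - 9133 = -17661 - 9133 = -26794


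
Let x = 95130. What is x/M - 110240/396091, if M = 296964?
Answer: 274601415/6534709318 ≈ 0.042022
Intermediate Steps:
x/M - 110240/396091 = 95130/296964 - 110240/396091 = 95130*(1/296964) - 110240*1/396091 = 5285/16498 - 110240/396091 = 274601415/6534709318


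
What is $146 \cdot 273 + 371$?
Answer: $40229$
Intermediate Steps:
$146 \cdot 273 + 371 = 39858 + 371 = 40229$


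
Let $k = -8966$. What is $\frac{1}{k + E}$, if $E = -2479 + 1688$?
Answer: $- \frac{1}{9757} \approx -0.00010249$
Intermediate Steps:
$E = -791$
$\frac{1}{k + E} = \frac{1}{-8966 - 791} = \frac{1}{-9757} = - \frac{1}{9757}$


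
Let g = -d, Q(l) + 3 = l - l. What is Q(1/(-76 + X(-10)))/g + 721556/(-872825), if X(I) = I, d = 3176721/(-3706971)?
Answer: -1333199220789/308080167425 ≈ -4.3274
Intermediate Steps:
d = -1058907/1235657 (d = 3176721*(-1/3706971) = -1058907/1235657 ≈ -0.85696)
Q(l) = -3 (Q(l) = -3 + (l - l) = -3 + 0 = -3)
g = 1058907/1235657 (g = -1*(-1058907/1235657) = 1058907/1235657 ≈ 0.85696)
Q(1/(-76 + X(-10)))/g + 721556/(-872825) = -3/1058907/1235657 + 721556/(-872825) = -3*1235657/1058907 + 721556*(-1/872825) = -1235657/352969 - 721556/872825 = -1333199220789/308080167425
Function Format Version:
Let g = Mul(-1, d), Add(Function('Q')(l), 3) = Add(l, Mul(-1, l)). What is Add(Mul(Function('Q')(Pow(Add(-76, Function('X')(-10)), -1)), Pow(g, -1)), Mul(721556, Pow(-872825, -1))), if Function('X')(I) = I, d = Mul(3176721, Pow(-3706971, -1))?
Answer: Rational(-1333199220789, 308080167425) ≈ -4.3274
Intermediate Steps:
d = Rational(-1058907, 1235657) (d = Mul(3176721, Rational(-1, 3706971)) = Rational(-1058907, 1235657) ≈ -0.85696)
Function('Q')(l) = -3 (Function('Q')(l) = Add(-3, Add(l, Mul(-1, l))) = Add(-3, 0) = -3)
g = Rational(1058907, 1235657) (g = Mul(-1, Rational(-1058907, 1235657)) = Rational(1058907, 1235657) ≈ 0.85696)
Add(Mul(Function('Q')(Pow(Add(-76, Function('X')(-10)), -1)), Pow(g, -1)), Mul(721556, Pow(-872825, -1))) = Add(Mul(-3, Pow(Rational(1058907, 1235657), -1)), Mul(721556, Pow(-872825, -1))) = Add(Mul(-3, Rational(1235657, 1058907)), Mul(721556, Rational(-1, 872825))) = Add(Rational(-1235657, 352969), Rational(-721556, 872825)) = Rational(-1333199220789, 308080167425)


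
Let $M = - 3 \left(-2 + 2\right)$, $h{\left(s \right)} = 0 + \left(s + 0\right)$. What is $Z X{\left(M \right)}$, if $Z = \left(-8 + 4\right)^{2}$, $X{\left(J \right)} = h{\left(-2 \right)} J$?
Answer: $0$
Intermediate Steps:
$h{\left(s \right)} = s$ ($h{\left(s \right)} = 0 + s = s$)
$M = 0$ ($M = \left(-3\right) 0 = 0$)
$X{\left(J \right)} = - 2 J$
$Z = 16$ ($Z = \left(-4\right)^{2} = 16$)
$Z X{\left(M \right)} = 16 \left(\left(-2\right) 0\right) = 16 \cdot 0 = 0$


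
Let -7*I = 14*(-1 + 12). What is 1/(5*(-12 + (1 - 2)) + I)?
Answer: -1/87 ≈ -0.011494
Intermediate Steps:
I = -22 (I = -2*(-1 + 12) = -2*11 = -⅐*154 = -22)
1/(5*(-12 + (1 - 2)) + I) = 1/(5*(-12 + (1 - 2)) - 22) = 1/(5*(-12 - 1) - 22) = 1/(5*(-13) - 22) = 1/(-65 - 22) = 1/(-87) = -1/87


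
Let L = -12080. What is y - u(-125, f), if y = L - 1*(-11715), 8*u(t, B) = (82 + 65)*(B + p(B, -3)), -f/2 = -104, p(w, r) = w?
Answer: -8009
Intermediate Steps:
f = 208 (f = -2*(-104) = 208)
u(t, B) = 147*B/4 (u(t, B) = ((82 + 65)*(B + B))/8 = (147*(2*B))/8 = (294*B)/8 = 147*B/4)
y = -365 (y = -12080 - 1*(-11715) = -12080 + 11715 = -365)
y - u(-125, f) = -365 - 147*208/4 = -365 - 1*7644 = -365 - 7644 = -8009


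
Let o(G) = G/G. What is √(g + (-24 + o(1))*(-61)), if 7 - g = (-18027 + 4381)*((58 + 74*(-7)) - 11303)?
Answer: 2*I*√40129122 ≈ 12670.0*I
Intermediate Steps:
g = -160517891 (g = 7 - (-18027 + 4381)*((58 + 74*(-7)) - 11303) = 7 - (-13646)*((58 - 518) - 11303) = 7 - (-13646)*(-460 - 11303) = 7 - (-13646)*(-11763) = 7 - 1*160517898 = 7 - 160517898 = -160517891)
o(G) = 1
√(g + (-24 + o(1))*(-61)) = √(-160517891 + (-24 + 1)*(-61)) = √(-160517891 - 23*(-61)) = √(-160517891 + 1403) = √(-160516488) = 2*I*√40129122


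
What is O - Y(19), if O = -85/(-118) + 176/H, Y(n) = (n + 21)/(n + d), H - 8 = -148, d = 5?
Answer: -27301/12390 ≈ -2.2035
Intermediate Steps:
H = -140 (H = 8 - 148 = -140)
Y(n) = (21 + n)/(5 + n) (Y(n) = (n + 21)/(n + 5) = (21 + n)/(5 + n))
O = -2217/4130 (O = -85/(-118) + 176/(-140) = -85*(-1/118) + 176*(-1/140) = 85/118 - 44/35 = -2217/4130 ≈ -0.53680)
O - Y(19) = -2217/4130 - (21 + 19)/(5 + 19) = -2217/4130 - 40/24 = -2217/4130 - 1*5/3 = -2217/4130 - 5/3 = -27301/12390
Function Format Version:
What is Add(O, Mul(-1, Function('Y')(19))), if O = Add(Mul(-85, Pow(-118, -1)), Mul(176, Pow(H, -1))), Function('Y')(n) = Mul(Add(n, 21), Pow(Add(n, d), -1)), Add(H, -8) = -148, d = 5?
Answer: Rational(-27301, 12390) ≈ -2.2035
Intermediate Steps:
H = -140 (H = Add(8, -148) = -140)
Function('Y')(n) = Mul(Pow(Add(5, n), -1), Add(21, n)) (Function('Y')(n) = Mul(Add(n, 21), Pow(Add(n, 5), -1)) = Mul(Add(21, n), Pow(Add(5, n), -1)) = Mul(Pow(Add(5, n), -1), Add(21, n)))
O = Rational(-2217, 4130) (O = Add(Mul(-85, Pow(-118, -1)), Mul(176, Pow(-140, -1))) = Add(Mul(-85, Rational(-1, 118)), Mul(176, Rational(-1, 140))) = Add(Rational(85, 118), Rational(-44, 35)) = Rational(-2217, 4130) ≈ -0.53680)
Add(O, Mul(-1, Function('Y')(19))) = Add(Rational(-2217, 4130), Mul(-1, Mul(Pow(Add(5, 19), -1), Add(21, 19)))) = Add(Rational(-2217, 4130), Mul(-1, Mul(Pow(24, -1), 40))) = Add(Rational(-2217, 4130), Mul(-1, Mul(Rational(1, 24), 40))) = Add(Rational(-2217, 4130), Mul(-1, Rational(5, 3))) = Add(Rational(-2217, 4130), Rational(-5, 3)) = Rational(-27301, 12390)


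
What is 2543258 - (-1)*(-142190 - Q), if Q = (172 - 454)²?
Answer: 2321544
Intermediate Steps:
Q = 79524 (Q = (-282)² = 79524)
2543258 - (-1)*(-142190 - Q) = 2543258 - (-1)*(-142190 - 1*79524) = 2543258 - (-1)*(-142190 - 79524) = 2543258 - (-1)*(-221714) = 2543258 - 1*221714 = 2543258 - 221714 = 2321544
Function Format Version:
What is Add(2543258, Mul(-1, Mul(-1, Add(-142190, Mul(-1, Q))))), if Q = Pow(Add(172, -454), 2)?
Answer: 2321544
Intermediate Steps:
Q = 79524 (Q = Pow(-282, 2) = 79524)
Add(2543258, Mul(-1, Mul(-1, Add(-142190, Mul(-1, Q))))) = Add(2543258, Mul(-1, Mul(-1, Add(-142190, Mul(-1, 79524))))) = Add(2543258, Mul(-1, Mul(-1, Add(-142190, -79524)))) = Add(2543258, Mul(-1, Mul(-1, -221714))) = Add(2543258, Mul(-1, 221714)) = Add(2543258, -221714) = 2321544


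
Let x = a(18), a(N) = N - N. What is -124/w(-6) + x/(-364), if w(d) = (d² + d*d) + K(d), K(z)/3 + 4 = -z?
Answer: -62/39 ≈ -1.5897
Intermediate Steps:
K(z) = -12 - 3*z (K(z) = -12 + 3*(-z) = -12 - 3*z)
a(N) = 0
w(d) = -12 - 3*d + 2*d² (w(d) = (d² + d*d) + (-12 - 3*d) = (d² + d²) + (-12 - 3*d) = 2*d² + (-12 - 3*d) = -12 - 3*d + 2*d²)
x = 0
-124/w(-6) + x/(-364) = -124/(-12 - 3*(-6) + 2*(-6)²) + 0/(-364) = -124/(-12 + 18 + 2*36) + 0*(-1/364) = -124/(-12 + 18 + 72) + 0 = -124/78 + 0 = -124*1/78 + 0 = -62/39 + 0 = -62/39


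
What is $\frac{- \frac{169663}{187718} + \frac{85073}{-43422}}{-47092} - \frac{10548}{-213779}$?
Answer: $\frac{506731392911758267}{10257415100892458166} \approx 0.049401$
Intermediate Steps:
$\frac{- \frac{169663}{187718} + \frac{85073}{-43422}}{-47092} - \frac{10548}{-213779} = \left(\left(-169663\right) \frac{1}{187718} + 85073 \left(- \frac{1}{43422}\right)\right) \left(- \frac{1}{47092}\right) - - \frac{10548}{213779} = \left(- \frac{169663}{187718} - \frac{85073}{43422}\right) \left(- \frac{1}{47092}\right) + \frac{10548}{213779} = \left(- \frac{5834210050}{2037772749}\right) \left(- \frac{1}{47092}\right) + \frac{10548}{213779} = \frac{2917105025}{47981397147954} + \frac{10548}{213779} = \frac{506731392911758267}{10257415100892458166}$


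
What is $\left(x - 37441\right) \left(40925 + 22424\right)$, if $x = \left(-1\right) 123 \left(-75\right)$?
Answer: $-1787455384$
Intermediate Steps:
$x = 9225$ ($x = \left(-123\right) \left(-75\right) = 9225$)
$\left(x - 37441\right) \left(40925 + 22424\right) = \left(9225 - 37441\right) \left(40925 + 22424\right) = \left(-28216\right) 63349 = -1787455384$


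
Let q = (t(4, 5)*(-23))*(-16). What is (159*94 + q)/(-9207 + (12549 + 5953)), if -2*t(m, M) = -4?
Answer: 15682/9295 ≈ 1.6871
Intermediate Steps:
t(m, M) = 2 (t(m, M) = -1/2*(-4) = 2)
q = 736 (q = (2*(-23))*(-16) = -46*(-16) = 736)
(159*94 + q)/(-9207 + (12549 + 5953)) = (159*94 + 736)/(-9207 + (12549 + 5953)) = (14946 + 736)/(-9207 + 18502) = 15682/9295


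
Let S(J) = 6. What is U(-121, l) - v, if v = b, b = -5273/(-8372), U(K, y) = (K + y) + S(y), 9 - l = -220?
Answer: 949135/8372 ≈ 113.37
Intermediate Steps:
l = 229 (l = 9 - 1*(-220) = 9 + 220 = 229)
U(K, y) = 6 + K + y (U(K, y) = (K + y) + 6 = 6 + K + y)
b = 5273/8372 (b = -5273*(-1/8372) = 5273/8372 ≈ 0.62984)
v = 5273/8372 ≈ 0.62984
U(-121, l) - v = (6 - 121 + 229) - 1*5273/8372 = 114 - 5273/8372 = 949135/8372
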